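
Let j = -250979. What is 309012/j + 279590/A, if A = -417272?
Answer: -99556636937/52363254644 ≈ -1.9013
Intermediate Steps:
309012/j + 279590/A = 309012/(-250979) + 279590/(-417272) = 309012*(-1/250979) + 279590*(-1/417272) = -309012/250979 - 139795/208636 = -99556636937/52363254644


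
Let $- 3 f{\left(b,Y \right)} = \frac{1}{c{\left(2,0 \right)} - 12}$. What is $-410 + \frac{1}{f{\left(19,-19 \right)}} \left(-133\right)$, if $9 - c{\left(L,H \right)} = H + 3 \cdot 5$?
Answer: $-7592$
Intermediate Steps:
$c{\left(L,H \right)} = -6 - H$ ($c{\left(L,H \right)} = 9 - \left(H + 3 \cdot 5\right) = 9 - \left(H + 15\right) = 9 - \left(15 + H\right) = -6 - H$)
$f{\left(b,Y \right)} = \frac{1}{54}$ ($f{\left(b,Y \right)} = - \frac{1}{3 \left(\left(-6 - 0\right) - 12\right)} = - \frac{1}{3 \left(\left(-6 + 0\right) - 12\right)} = - \frac{1}{3 \left(-6 - 12\right)} = - \frac{1}{3 \left(-18\right)} = \left(- \frac{1}{3}\right) \left(- \frac{1}{18}\right) = \frac{1}{54}$)
$-410 + \frac{1}{f{\left(19,-19 \right)}} \left(-133\right) = -410 + \frac{1}{\frac{1}{54}} \left(-133\right) = -410 + 54 \left(-133\right) = -410 - 7182 = -7592$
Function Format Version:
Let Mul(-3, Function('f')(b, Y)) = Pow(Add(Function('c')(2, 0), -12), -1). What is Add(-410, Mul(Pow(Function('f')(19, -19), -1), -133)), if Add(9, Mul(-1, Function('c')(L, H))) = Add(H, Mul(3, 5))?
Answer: -7592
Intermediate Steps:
Function('c')(L, H) = Add(-6, Mul(-1, H)) (Function('c')(L, H) = Add(9, Mul(-1, Add(H, Mul(3, 5)))) = Add(9, Mul(-1, Add(H, 15))) = Add(9, Mul(-1, Add(15, H))) = Add(9, Add(-15, Mul(-1, H))) = Add(-6, Mul(-1, H)))
Function('f')(b, Y) = Rational(1, 54) (Function('f')(b, Y) = Mul(Rational(-1, 3), Pow(Add(Add(-6, Mul(-1, 0)), -12), -1)) = Mul(Rational(-1, 3), Pow(Add(Add(-6, 0), -12), -1)) = Mul(Rational(-1, 3), Pow(Add(-6, -12), -1)) = Mul(Rational(-1, 3), Pow(-18, -1)) = Mul(Rational(-1, 3), Rational(-1, 18)) = Rational(1, 54))
Add(-410, Mul(Pow(Function('f')(19, -19), -1), -133)) = Add(-410, Mul(Pow(Rational(1, 54), -1), -133)) = Add(-410, Mul(54, -133)) = Add(-410, -7182) = -7592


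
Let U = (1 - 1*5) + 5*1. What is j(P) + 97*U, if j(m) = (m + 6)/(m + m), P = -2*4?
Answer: 777/8 ≈ 97.125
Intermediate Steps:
P = -8
U = 1 (U = (1 - 5) + 5 = -4 + 5 = 1)
j(m) = (6 + m)/(2*m) (j(m) = (6 + m)/((2*m)) = (6 + m)*(1/(2*m)) = (6 + m)/(2*m))
j(P) + 97*U = (½)*(6 - 8)/(-8) + 97*1 = (½)*(-⅛)*(-2) + 97 = ⅛ + 97 = 777/8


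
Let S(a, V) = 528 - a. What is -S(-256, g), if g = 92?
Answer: -784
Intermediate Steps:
-S(-256, g) = -(528 - 1*(-256)) = -(528 + 256) = -1*784 = -784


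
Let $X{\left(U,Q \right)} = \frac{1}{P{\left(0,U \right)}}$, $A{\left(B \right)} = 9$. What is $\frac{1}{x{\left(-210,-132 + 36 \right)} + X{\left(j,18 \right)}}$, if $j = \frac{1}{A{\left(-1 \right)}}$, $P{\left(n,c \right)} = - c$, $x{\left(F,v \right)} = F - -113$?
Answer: $- \frac{1}{106} \approx -0.009434$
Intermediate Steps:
$x{\left(F,v \right)} = 113 + F$ ($x{\left(F,v \right)} = F + 113 = 113 + F$)
$j = \frac{1}{9} \approx 0.11111$
$X{\left(U,Q \right)} = - \frac{1}{U}$ ($X{\left(U,Q \right)} = \frac{1}{\left(-1\right) U} = - \frac{1}{U}$)
$\frac{1}{x{\left(-210,-132 + 36 \right)} + X{\left(j,18 \right)}} = \frac{1}{\left(113 - 210\right) - \frac{1}{\frac{1}{9}}} = \frac{1}{-97 - 9} = \frac{1}{-106} = - \frac{1}{106}$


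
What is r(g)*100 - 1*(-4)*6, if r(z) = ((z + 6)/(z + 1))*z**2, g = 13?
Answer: 160718/7 ≈ 22960.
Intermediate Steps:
r(z) = z**2*(6 + z)/(1 + z) (r(z) = ((6 + z)/(1 + z))*z**2 = z**2*(6 + z)/(1 + z))
r(g)*100 - 1*(-4)*6 = (13**2*(6 + 13)/(1 + 13))*100 - 1*(-4)*6 = (169*19/14)*100 + 4*6 = (169*(1/14)*19)*100 + 24 = (3211/14)*100 + 24 = 160550/7 + 24 = 160718/7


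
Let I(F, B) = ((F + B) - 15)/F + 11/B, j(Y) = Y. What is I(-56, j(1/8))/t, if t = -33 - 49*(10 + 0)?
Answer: -5713/33472 ≈ -0.17068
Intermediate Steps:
I(F, B) = 11/B + (-15 + B + F)/F (I(F, B) = ((B + F) - 15)/F + 11/B = (-15 + B + F)/F + 11/B = 11/B + (-15 + B + F)/F)
t = -523 (t = -33 - 49*10 = -33 - 490 = -523)
I(-56, j(1/8))/t = (1 - 15/(-56) + 11/(1/8) + 1/(8*(-56)))/(-523) = (1 - 15*(-1/56) + 11/(⅛) + (⅛)*(-1/56))*(-1/523) = (1 + 15/56 + 11*8 - 1/448)*(-1/523) = (1 + 15/56 + 88 - 1/448)*(-1/523) = (5713/64)*(-1/523) = -5713/33472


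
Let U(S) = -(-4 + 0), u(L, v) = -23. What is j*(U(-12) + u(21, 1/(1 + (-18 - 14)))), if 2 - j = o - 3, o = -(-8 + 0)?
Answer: 57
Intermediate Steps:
o = 8 (o = -1*(-8) = 8)
U(S) = 4 (U(S) = -1*(-4) = 4)
j = -3 (j = 2 - (8 - 3) = 2 - 1*5 = 2 - 5 = -3)
j*(U(-12) + u(21, 1/(1 + (-18 - 14)))) = -3*(4 - 23) = -3*(-19) = 57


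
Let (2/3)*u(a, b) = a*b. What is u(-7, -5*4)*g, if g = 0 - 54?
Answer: -11340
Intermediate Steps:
u(a, b) = 3*a*b/2 (u(a, b) = 3*(a*b)/2 = 3*a*b/2)
g = -54
u(-7, -5*4)*g = ((3/2)*(-7)*(-5*4))*(-54) = ((3/2)*(-7)*(-20))*(-54) = 210*(-54) = -11340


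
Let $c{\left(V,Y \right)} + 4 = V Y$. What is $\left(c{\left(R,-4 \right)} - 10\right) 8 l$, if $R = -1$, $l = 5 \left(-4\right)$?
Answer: $1600$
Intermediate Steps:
$l = -20$
$c{\left(V,Y \right)} = -4 + V Y$
$\left(c{\left(R,-4 \right)} - 10\right) 8 l = \left(\left(-4 - -4\right) - 10\right) 8 \left(-20\right) = \left(\left(-4 + 4\right) - 10\right) 8 \left(-20\right) = \left(0 - 10\right) 8 \left(-20\right) = \left(-10\right) 8 \left(-20\right) = \left(-80\right) \left(-20\right) = 1600$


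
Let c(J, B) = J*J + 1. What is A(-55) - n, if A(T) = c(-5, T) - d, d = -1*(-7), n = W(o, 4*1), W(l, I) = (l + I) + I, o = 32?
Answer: -21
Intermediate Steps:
W(l, I) = l + 2*I (W(l, I) = (I + l) + I = l + 2*I)
c(J, B) = 1 + J² (c(J, B) = J² + 1 = 1 + J²)
n = 40 (n = 32 + 2*(4*1) = 32 + 2*4 = 32 + 8 = 40)
d = 7
A(T) = 19 (A(T) = (1 + (-5)²) - 1*7 = (1 + 25) - 7 = 26 - 7 = 19)
A(-55) - n = 19 - 1*40 = 19 - 40 = -21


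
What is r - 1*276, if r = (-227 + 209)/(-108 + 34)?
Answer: -10203/37 ≈ -275.76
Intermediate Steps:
r = 9/37 (r = -18/(-74) = -18*(-1/74) = 9/37 ≈ 0.24324)
r - 1*276 = 9/37 - 1*276 = 9/37 - 276 = -10203/37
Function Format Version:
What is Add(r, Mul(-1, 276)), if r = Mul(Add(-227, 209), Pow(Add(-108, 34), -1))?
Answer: Rational(-10203, 37) ≈ -275.76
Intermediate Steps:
r = Rational(9, 37) (r = Mul(-18, Pow(-74, -1)) = Mul(-18, Rational(-1, 74)) = Rational(9, 37) ≈ 0.24324)
Add(r, Mul(-1, 276)) = Add(Rational(9, 37), Mul(-1, 276)) = Add(Rational(9, 37), -276) = Rational(-10203, 37)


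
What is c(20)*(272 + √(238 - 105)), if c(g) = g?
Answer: 5440 + 20*√133 ≈ 5670.6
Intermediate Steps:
c(20)*(272 + √(238 - 105)) = 20*(272 + √(238 - 105)) = 20*(272 + √133) = 5440 + 20*√133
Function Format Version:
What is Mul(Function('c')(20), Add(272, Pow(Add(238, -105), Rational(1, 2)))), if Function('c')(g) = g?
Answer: Add(5440, Mul(20, Pow(133, Rational(1, 2)))) ≈ 5670.6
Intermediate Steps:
Mul(Function('c')(20), Add(272, Pow(Add(238, -105), Rational(1, 2)))) = Mul(20, Add(272, Pow(Add(238, -105), Rational(1, 2)))) = Mul(20, Add(272, Pow(133, Rational(1, 2)))) = Add(5440, Mul(20, Pow(133, Rational(1, 2))))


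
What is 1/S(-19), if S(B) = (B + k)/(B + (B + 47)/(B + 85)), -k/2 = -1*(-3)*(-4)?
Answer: -613/165 ≈ -3.7152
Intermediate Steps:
k = 24 (k = -2*(-1*(-3))*(-4) = -6*(-4) = -2*(-12) = 24)
S(B) = (24 + B)/(B + (47 + B)/(85 + B)) (S(B) = (B + 24)/(B + (B + 47)/(B + 85)) = (24 + B)/(B + (47 + B)/(85 + B)))
1/S(-19) = 1/((2040 + (-19)² + 109*(-19))/(47 + (-19)² + 86*(-19))) = 1/((2040 + 361 - 2071)/(47 + 361 - 1634)) = 1/(330/(-1226)) = 1/(-1/1226*330) = 1/(-165/613) = -613/165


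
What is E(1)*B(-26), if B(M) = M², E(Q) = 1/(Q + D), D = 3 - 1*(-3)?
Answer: 676/7 ≈ 96.571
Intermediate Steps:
D = 6 (D = 3 + 3 = 6)
E(Q) = 1/(6 + Q) (E(Q) = 1/(Q + 6) = 1/(6 + Q))
E(1)*B(-26) = (-26)²/(6 + 1) = 676/7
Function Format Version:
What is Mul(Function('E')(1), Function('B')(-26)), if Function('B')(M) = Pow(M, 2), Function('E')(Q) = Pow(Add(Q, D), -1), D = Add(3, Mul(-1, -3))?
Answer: Rational(676, 7) ≈ 96.571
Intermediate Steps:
D = 6 (D = Add(3, 3) = 6)
Function('E')(Q) = Pow(Add(6, Q), -1) (Function('E')(Q) = Pow(Add(Q, 6), -1) = Pow(Add(6, Q), -1))
Mul(Function('E')(1), Function('B')(-26)) = Mul(Pow(Add(6, 1), -1), Pow(-26, 2)) = Mul(Pow(7, -1), 676) = Mul(Rational(1, 7), 676) = Rational(676, 7)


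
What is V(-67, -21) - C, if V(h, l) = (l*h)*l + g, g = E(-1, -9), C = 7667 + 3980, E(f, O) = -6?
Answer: -41200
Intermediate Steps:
C = 11647
g = -6
V(h, l) = -6 + h*l**2 (V(h, l) = (l*h)*l - 6 = (h*l)*l - 6 = h*l**2 - 6 = -6 + h*l**2)
V(-67, -21) - C = (-6 - 67*(-21)**2) - 1*11647 = (-6 - 67*441) - 11647 = (-6 - 29547) - 11647 = -29553 - 11647 = -41200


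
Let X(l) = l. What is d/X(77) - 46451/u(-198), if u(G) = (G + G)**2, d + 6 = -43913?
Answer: -626434421/1097712 ≈ -570.67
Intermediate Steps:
d = -43919 (d = -6 - 43913 = -43919)
u(G) = 4*G**2 (u(G) = (2*G)**2 = 4*G**2)
d/X(77) - 46451/u(-198) = -43919/77 - 46451/(4*(-198)**2) = -43919*1/77 - 46451/(4*39204) = -43919/77 - 46451/156816 = -626434421/1097712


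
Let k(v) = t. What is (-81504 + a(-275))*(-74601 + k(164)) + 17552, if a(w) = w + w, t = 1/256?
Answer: 783529943741/128 ≈ 6.1213e+9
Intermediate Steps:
t = 1/256 ≈ 0.0039063
k(v) = 1/256
a(w) = 2*w
(-81504 + a(-275))*(-74601 + k(164)) + 17552 = (-81504 + 2*(-275))*(-74601 + 1/256) + 17552 = (-81504 - 550)*(-19097855/256) + 17552 = -82054*(-19097855/256) + 17552 = 783527697085/128 + 17552 = 783529943741/128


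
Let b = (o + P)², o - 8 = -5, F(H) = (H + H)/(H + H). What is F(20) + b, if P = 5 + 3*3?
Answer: 290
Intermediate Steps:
F(H) = 1 (F(H) = (2*H)/((2*H)) = (2*H)*(1/(2*H)) = 1)
o = 3 (o = 8 - 5 = 3)
P = 14 (P = 5 + 9 = 14)
b = 289 (b = (3 + 14)² = 17² = 289)
F(20) + b = 1 + 289 = 290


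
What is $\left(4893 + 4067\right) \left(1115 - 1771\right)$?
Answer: $-5877760$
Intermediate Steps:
$\left(4893 + 4067\right) \left(1115 - 1771\right) = 8960 \left(-656\right) = -5877760$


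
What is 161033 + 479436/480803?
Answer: 77425628935/480803 ≈ 1.6103e+5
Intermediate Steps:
161033 + 479436/480803 = 77425628935/480803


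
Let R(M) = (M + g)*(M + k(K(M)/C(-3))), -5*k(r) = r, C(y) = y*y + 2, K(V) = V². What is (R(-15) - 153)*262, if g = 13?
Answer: -330906/11 ≈ -30082.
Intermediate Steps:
C(y) = 2 + y² (C(y) = y² + 2 = 2 + y²)
k(r) = -r/5
R(M) = (13 + M)*(M - M²/55) (R(M) = (M + 13)*(M - M²/(5*(2 + (-3)²))) = (13 + M)*(M - M²/(5*(2 + 9))) = (13 + M)*(M - M²/(5*11)) = (13 + M)*(M - M²/55))
(R(-15) - 153)*262 = ((1/55)*(-15)*(715 - 1*(-15)² + 42*(-15)) - 153)*262 = ((1/55)*(-15)*(715 - 1*225 - 630) - 153)*262 = ((1/55)*(-15)*(715 - 225 - 630) - 153)*262 = ((1/55)*(-15)*(-140) - 153)*262 = (420/11 - 153)*262 = -1263/11*262 = -330906/11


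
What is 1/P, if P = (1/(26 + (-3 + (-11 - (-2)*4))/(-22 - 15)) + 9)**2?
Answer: 937024/76545001 ≈ 0.012241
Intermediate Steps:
P = 76545001/937024 (P = (1/(26 + (-3 + (-11 - 1*(-8)))/(-37)) + 9)**2 = (1/(26 + (-3 + (-11 + 8))*(-1/37)) + 9)**2 = (1/(26 + (-3 - 3)*(-1/37)) + 9)**2 = (1/(26 - 6*(-1/37)) + 9)**2 = (1/(26 + 6/37) + 9)**2 = (1/(968/37) + 9)**2 = (37/968 + 9)**2 = (8749/968)**2 = 76545001/937024 ≈ 81.689)
1/P = 1/(76545001/937024) = 937024/76545001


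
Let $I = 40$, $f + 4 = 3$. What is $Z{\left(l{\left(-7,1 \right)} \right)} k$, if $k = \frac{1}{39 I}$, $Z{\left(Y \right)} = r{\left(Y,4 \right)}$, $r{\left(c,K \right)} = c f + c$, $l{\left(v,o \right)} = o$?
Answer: $0$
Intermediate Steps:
$f = -1$ ($f = -4 + 3 = -1$)
$r{\left(c,K \right)} = 0$ ($r{\left(c,K \right)} = c \left(-1\right) + c = - c + c = 0$)
$Z{\left(Y \right)} = 0$
$k = \frac{1}{1560}$ ($k = \frac{1}{39 \cdot 40} = \frac{1}{39} \cdot \frac{1}{40} = \frac{1}{1560} \approx 0.00064103$)
$Z{\left(l{\left(-7,1 \right)} \right)} k = 0 \cdot \frac{1}{1560} = 0$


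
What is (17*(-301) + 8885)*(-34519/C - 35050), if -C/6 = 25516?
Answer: -842458904117/6379 ≈ -1.3207e+8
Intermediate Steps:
C = -153096 (C = -6*25516 = -153096)
(17*(-301) + 8885)*(-34519/C - 35050) = (17*(-301) + 8885)*(-34519/(-153096) - 35050) = (-5117 + 8885)*(-34519*(-1/153096) - 35050) = 3768*(34519/153096 - 35050) = 3768*(-5365980281/153096) = -842458904117/6379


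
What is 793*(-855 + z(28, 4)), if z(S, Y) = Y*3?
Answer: -668499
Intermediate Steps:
z(S, Y) = 3*Y
793*(-855 + z(28, 4)) = 793*(-855 + 3*4) = 793*(-855 + 12) = 793*(-843) = -668499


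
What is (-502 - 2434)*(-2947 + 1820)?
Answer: 3308872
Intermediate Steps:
(-502 - 2434)*(-2947 + 1820) = -2936*(-1127) = 3308872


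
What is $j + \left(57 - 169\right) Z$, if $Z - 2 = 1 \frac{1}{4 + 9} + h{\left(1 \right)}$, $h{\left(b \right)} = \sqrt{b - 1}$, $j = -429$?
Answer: $- \frac{8601}{13} \approx -661.62$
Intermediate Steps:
$h{\left(b \right)} = \sqrt{-1 + b}$
$Z = \frac{27}{13}$ ($Z = 2 + \left(1 \frac{1}{4 + 9} + \sqrt{-1 + 1}\right) = 2 + \left(1 \cdot \frac{1}{13} + \sqrt{0}\right) = 2 + \left(1 \cdot \frac{1}{13} + 0\right) = 2 + \left(\frac{1}{13} + 0\right) = 2 + \frac{1}{13} = \frac{27}{13} \approx 2.0769$)
$j + \left(57 - 169\right) Z = -429 + \left(57 - 169\right) \frac{27}{13} = -429 - \frac{3024}{13} = - \frac{8601}{13}$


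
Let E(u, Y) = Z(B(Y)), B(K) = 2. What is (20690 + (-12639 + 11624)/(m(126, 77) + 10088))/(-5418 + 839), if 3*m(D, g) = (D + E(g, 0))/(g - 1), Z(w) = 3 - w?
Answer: -47590720370/10532574589 ≈ -4.5184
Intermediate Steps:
E(u, Y) = 1 (E(u, Y) = 3 - 1*2 = 3 - 2 = 1)
m(D, g) = (1 + D)/(3*(-1 + g)) (m(D, g) = ((D + 1)/(g - 1))/3 = ((1 + D)/(-1 + g))/3 = (1 + D)/(3*(-1 + g)))
(20690 + (-12639 + 11624)/(m(126, 77) + 10088))/(-5418 + 839) = (20690 + (-12639 + 11624)/((1 + 126)/(3*(-1 + 77)) + 10088))/(-5418 + 839) = (20690 - 1015/((⅓)*127/76 + 10088))/(-4579) = (20690 - 1015/((⅓)*(1/76)*127 + 10088))*(-1/4579) = (20690 - 1015/(127/228 + 10088))*(-1/4579) = (20690 - 1015/2300191/228)*(-1/4579) = (20690 - 1015*228/2300191)*(-1/4579) = (20690 - 231420/2300191)*(-1/4579) = (47590720370/2300191)*(-1/4579) = -47590720370/10532574589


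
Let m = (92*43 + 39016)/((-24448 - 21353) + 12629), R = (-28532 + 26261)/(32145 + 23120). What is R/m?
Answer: 6277801/197903965 ≈ 0.031721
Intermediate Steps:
R = -2271/55265 ≈ -0.041093
m = -10743/8293 (m = (3956 + 39016)/(-45801 + 12629) = 42972/(-33172) = 42972*(-1/33172) = -10743/8293 ≈ -1.2954)
R/m = -2271/(55265*(-10743/8293)) = -2271/55265*(-8293/10743) = 6277801/197903965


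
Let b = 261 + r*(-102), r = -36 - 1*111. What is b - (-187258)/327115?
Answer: 4990326583/327115 ≈ 15256.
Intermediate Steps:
r = -147 (r = -36 - 111 = -147)
b = 15255 (b = 261 - 147*(-102) = 261 + 14994 = 15255)
b - (-187258)/327115 = 15255 - (-187258)/327115 = 15255 - 1*(-187258/327115) = 15255 + 187258/327115 = 4990326583/327115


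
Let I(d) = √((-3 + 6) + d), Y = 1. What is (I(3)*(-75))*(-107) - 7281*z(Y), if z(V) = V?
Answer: -7281 + 8025*√6 ≈ 12376.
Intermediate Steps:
I(d) = √(3 + d)
(I(3)*(-75))*(-107) - 7281*z(Y) = (√(3 + 3)*(-75))*(-107) - 7281 = (√6*(-75))*(-107) - 1*7281 = -75*√6*(-107) - 7281 = 8025*√6 - 7281 = -7281 + 8025*√6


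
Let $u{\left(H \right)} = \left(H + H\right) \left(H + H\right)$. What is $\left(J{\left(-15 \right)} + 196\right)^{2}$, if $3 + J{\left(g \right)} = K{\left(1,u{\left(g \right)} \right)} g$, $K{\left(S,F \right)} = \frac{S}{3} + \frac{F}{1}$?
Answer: $177209344$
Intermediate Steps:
$u{\left(H \right)} = 4 H^{2}$ ($u{\left(H \right)} = 2 H 2 H = 4 H^{2}$)
$K{\left(S,F \right)} = F + \frac{S}{3}$ ($K{\left(S,F \right)} = S \frac{1}{3} + F 1 = \frac{S}{3} + F = F + \frac{S}{3}$)
$J{\left(g \right)} = -3 + g \left(\frac{1}{3} + 4 g^{2}\right)$ ($J{\left(g \right)} = -3 + \left(4 g^{2} + \frac{1}{3} \cdot 1\right) g = -3 + \left(4 g^{2} + \frac{1}{3}\right) g = -3 + \left(\frac{1}{3} + 4 g^{2}\right) g = -3 + g \left(\frac{1}{3} + 4 g^{2}\right)$)
$\left(J{\left(-15 \right)} + 196\right)^{2} = \left(\left(-3 + 4 \left(-15\right)^{3} + \frac{1}{3} \left(-15\right)\right) + 196\right)^{2} = \left(\left(-3 + 4 \left(-3375\right) - 5\right) + 196\right)^{2} = \left(\left(-3 - 13500 - 5\right) + 196\right)^{2} = \left(-13508 + 196\right)^{2} = \left(-13312\right)^{2} = 177209344$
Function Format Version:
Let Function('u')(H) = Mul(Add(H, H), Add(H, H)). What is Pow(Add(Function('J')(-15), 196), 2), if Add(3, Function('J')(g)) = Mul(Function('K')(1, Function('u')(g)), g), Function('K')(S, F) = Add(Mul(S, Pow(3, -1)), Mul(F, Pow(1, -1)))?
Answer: 177209344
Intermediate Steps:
Function('u')(H) = Mul(4, Pow(H, 2)) (Function('u')(H) = Mul(Mul(2, H), Mul(2, H)) = Mul(4, Pow(H, 2)))
Function('K')(S, F) = Add(F, Mul(Rational(1, 3), S)) (Function('K')(S, F) = Add(Mul(S, Rational(1, 3)), Mul(F, 1)) = Add(Mul(Rational(1, 3), S), F) = Add(F, Mul(Rational(1, 3), S)))
Function('J')(g) = Add(-3, Mul(g, Add(Rational(1, 3), Mul(4, Pow(g, 2))))) (Function('J')(g) = Add(-3, Mul(Add(Mul(4, Pow(g, 2)), Mul(Rational(1, 3), 1)), g)) = Add(-3, Mul(Add(Mul(4, Pow(g, 2)), Rational(1, 3)), g)) = Add(-3, Mul(Add(Rational(1, 3), Mul(4, Pow(g, 2))), g)) = Add(-3, Mul(g, Add(Rational(1, 3), Mul(4, Pow(g, 2))))))
Pow(Add(Function('J')(-15), 196), 2) = Pow(Add(Add(-3, Mul(4, Pow(-15, 3)), Mul(Rational(1, 3), -15)), 196), 2) = Pow(Add(Add(-3, Mul(4, -3375), -5), 196), 2) = Pow(Add(Add(-3, -13500, -5), 196), 2) = Pow(Add(-13508, 196), 2) = Pow(-13312, 2) = 177209344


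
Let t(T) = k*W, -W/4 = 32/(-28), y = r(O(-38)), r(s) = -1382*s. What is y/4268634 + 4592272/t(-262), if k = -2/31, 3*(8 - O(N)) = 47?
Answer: -398793005751667/25611804 ≈ -1.5571e+7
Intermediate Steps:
O(N) = -23/3 (O(N) = 8 - ⅓*47 = 8 - 47/3 = -23/3)
y = 31786/3 (y = -1382*(-23/3) = 31786/3 ≈ 10595.)
k = -2/31 (k = -2*1/31 = -2/31 ≈ -0.064516)
W = 32/7 (W = -128/(-28) = -128*(-1)/28 = -4*(-8/7) = 32/7 ≈ 4.5714)
t(T) = -64/217 (t(T) = -2/31*32/7 = -64/217)
y/4268634 + 4592272/t(-262) = (31786/3)/4268634 + 4592272/(-64/217) = (31786/3)*(1/4268634) + 4592272*(-217/64) = 15893/6402951 - 62282689/4 = -398793005751667/25611804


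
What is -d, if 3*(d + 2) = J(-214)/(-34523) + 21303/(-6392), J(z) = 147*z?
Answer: 619463343/220671016 ≈ 2.8072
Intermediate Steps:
d = -619463343/220671016 (d = -2 + ((147*(-214))/(-34523) + 21303/(-6392))/3 = -2 + (-31458*(-1/34523) + 21303*(-1/6392))/3 = -2 + (31458/34523 - 21303/6392)/3 = -2 + (1/3)*(-534363933/220671016) = -2 - 178121311/220671016 = -619463343/220671016 ≈ -2.8072)
-d = -1*(-619463343/220671016) = 619463343/220671016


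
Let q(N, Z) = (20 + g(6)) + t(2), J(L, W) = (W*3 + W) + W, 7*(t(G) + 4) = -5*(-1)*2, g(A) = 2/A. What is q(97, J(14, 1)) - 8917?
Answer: -186884/21 ≈ -8899.2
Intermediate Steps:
t(G) = -18/7 (t(G) = -4 + (-5*(-1)*2)/7 = -4 + (5*2)/7 = -4 + (1/7)*10 = -4 + 10/7 = -18/7)
J(L, W) = 5*W (J(L, W) = (3*W + W) + W = 4*W + W = 5*W)
q(N, Z) = 373/21 (q(N, Z) = (20 + 2/6) - 18/7 = (20 + 2*(1/6)) - 18/7 = (20 + 1/3) - 18/7 = 61/3 - 18/7 = 373/21)
q(97, J(14, 1)) - 8917 = 373/21 - 8917 = -186884/21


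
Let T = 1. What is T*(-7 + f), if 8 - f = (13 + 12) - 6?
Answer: -18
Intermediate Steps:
f = -11 (f = 8 - ((13 + 12) - 6) = 8 - (25 - 6) = 8 - 1*19 = 8 - 19 = -11)
T*(-7 + f) = 1*(-7 - 11) = 1*(-18) = -18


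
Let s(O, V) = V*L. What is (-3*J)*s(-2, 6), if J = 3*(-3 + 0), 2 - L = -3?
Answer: 810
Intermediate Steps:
L = 5 (L = 2 - 1*(-3) = 2 + 3 = 5)
s(O, V) = 5*V (s(O, V) = V*5 = 5*V)
J = -9 (J = 3*(-3) = -9)
(-3*J)*s(-2, 6) = (-3*(-9))*(5*6) = 27*30 = 810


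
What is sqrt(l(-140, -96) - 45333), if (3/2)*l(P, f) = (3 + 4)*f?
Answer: I*sqrt(45781) ≈ 213.96*I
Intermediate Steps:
l(P, f) = 14*f/3 (l(P, f) = 2*((3 + 4)*f)/3 = 2*(7*f)/3 = 14*f/3)
sqrt(l(-140, -96) - 45333) = sqrt((14/3)*(-96) - 45333) = sqrt(-448 - 45333) = sqrt(-45781) = I*sqrt(45781)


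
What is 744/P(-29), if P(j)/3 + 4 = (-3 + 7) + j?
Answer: -248/29 ≈ -8.5517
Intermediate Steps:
P(j) = 3*j (P(j) = -12 + 3*((-3 + 7) + j) = -12 + 3*(4 + j) = -12 + (12 + 3*j) = 3*j)
744/P(-29) = 744/((3*(-29))) = 744/(-87) = 744*(-1/87) = -248/29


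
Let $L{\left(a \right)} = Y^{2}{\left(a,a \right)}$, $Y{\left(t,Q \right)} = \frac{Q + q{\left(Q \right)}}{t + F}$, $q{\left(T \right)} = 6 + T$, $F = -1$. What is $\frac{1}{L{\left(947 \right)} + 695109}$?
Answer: $\frac{223729}{155516943961} \approx 1.4386 \cdot 10^{-6}$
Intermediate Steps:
$Y{\left(t,Q \right)} = \frac{6 + 2 Q}{-1 + t}$ ($Y{\left(t,Q \right)} = \frac{Q + \left(6 + Q\right)}{t - 1} = \frac{6 + 2 Q}{-1 + t}$)
$L{\left(a \right)} = \frac{4 \left(3 + a\right)^{2}}{\left(-1 + a\right)^{2}}$ ($L{\left(a \right)} = \left(\frac{2 \left(3 + a\right)}{-1 + a}\right)^{2} = \frac{4 \left(3 + a\right)^{2}}{\left(-1 + a\right)^{2}}$)
$\frac{1}{L{\left(947 \right)} + 695109} = \frac{1}{\frac{4 \left(3 + 947\right)^{2}}{\left(-1 + 947\right)^{2}} + 695109} = \frac{1}{\frac{4 \cdot 950^{2}}{894916} + 695109} = \frac{1}{4 \cdot \frac{1}{894916} \cdot 902500 + 695109} = \frac{1}{\frac{902500}{223729} + 695109} = \frac{1}{\frac{155516943961}{223729}} = \frac{223729}{155516943961}$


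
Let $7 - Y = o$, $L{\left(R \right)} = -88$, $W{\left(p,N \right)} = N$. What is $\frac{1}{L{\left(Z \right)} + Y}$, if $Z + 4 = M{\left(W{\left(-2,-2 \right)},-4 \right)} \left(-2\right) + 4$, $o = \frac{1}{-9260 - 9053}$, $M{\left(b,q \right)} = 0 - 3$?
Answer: $- \frac{18313}{1483352} \approx -0.012346$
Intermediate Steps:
$M{\left(b,q \right)} = -3$
$o = - \frac{1}{18313}$ ($o = \frac{1}{-18313} = - \frac{1}{18313} \approx -5.4606 \cdot 10^{-5}$)
$Z = 6$ ($Z = -4 + \left(\left(-3\right) \left(-2\right) + 4\right) = -4 + \left(6 + 4\right) = -4 + 10 = 6$)
$Y = \frac{128192}{18313}$ ($Y = 7 - - \frac{1}{18313} = 7 + \frac{1}{18313} = \frac{128192}{18313} \approx 7.0001$)
$\frac{1}{L{\left(Z \right)} + Y} = \frac{1}{-88 + \frac{128192}{18313}} = \frac{1}{- \frac{1483352}{18313}} = - \frac{18313}{1483352}$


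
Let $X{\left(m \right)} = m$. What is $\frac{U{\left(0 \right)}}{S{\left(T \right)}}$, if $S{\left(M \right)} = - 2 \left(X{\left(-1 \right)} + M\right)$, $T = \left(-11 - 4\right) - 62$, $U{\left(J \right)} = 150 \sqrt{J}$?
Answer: $0$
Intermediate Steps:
$T = -77$ ($T = -15 - 62 = -77$)
$S{\left(M \right)} = 2 - 2 M$ ($S{\left(M \right)} = - 2 \left(-1 + M\right) = 2 - 2 M$)
$\frac{U{\left(0 \right)}}{S{\left(T \right)}} = \frac{150 \sqrt{0}}{2 - -154} = \frac{150 \cdot 0}{2 + 154} = \frac{0}{156} = 0 \cdot \frac{1}{156} = 0$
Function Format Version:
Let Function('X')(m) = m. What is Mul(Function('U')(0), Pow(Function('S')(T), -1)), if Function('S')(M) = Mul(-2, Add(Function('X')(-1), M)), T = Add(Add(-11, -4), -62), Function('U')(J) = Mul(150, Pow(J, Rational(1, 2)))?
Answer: 0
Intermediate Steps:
T = -77 (T = Add(-15, -62) = -77)
Function('S')(M) = Add(2, Mul(-2, M)) (Function('S')(M) = Mul(-2, Add(-1, M)) = Add(2, Mul(-2, M)))
Mul(Function('U')(0), Pow(Function('S')(T), -1)) = Mul(Mul(150, Pow(0, Rational(1, 2))), Pow(Add(2, Mul(-2, -77)), -1)) = Mul(Mul(150, 0), Pow(Add(2, 154), -1)) = Mul(0, Pow(156, -1)) = Mul(0, Rational(1, 156)) = 0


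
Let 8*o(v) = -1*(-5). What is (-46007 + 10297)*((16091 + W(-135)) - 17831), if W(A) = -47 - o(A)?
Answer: 255344355/4 ≈ 6.3836e+7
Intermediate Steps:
o(v) = 5/8 (o(v) = (-1*(-5))/8 = (⅛)*5 = 5/8)
W(A) = -381/8 (W(A) = -47 - 1*5/8 = -47 - 5/8 = -381/8)
(-46007 + 10297)*((16091 + W(-135)) - 17831) = (-46007 + 10297)*((16091 - 381/8) - 17831) = -35710*(128347/8 - 17831) = -35710*(-14301/8) = 255344355/4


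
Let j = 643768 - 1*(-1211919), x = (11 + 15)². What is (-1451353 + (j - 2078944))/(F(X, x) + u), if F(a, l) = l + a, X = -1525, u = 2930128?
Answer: -1674610/2929279 ≈ -0.57168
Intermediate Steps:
x = 676 (x = 26² = 676)
j = 1855687 (j = 643768 + 1211919 = 1855687)
F(a, l) = a + l
(-1451353 + (j - 2078944))/(F(X, x) + u) = (-1451353 + (1855687 - 2078944))/((-1525 + 676) + 2930128) = (-1451353 - 223257)/(-849 + 2930128) = -1674610/2929279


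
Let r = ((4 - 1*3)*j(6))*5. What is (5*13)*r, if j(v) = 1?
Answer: 325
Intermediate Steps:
r = 5 (r = ((4 - 1*3)*1)*5 = ((4 - 3)*1)*5 = (1*1)*5 = 1*5 = 5)
(5*13)*r = (5*13)*5 = 65*5 = 325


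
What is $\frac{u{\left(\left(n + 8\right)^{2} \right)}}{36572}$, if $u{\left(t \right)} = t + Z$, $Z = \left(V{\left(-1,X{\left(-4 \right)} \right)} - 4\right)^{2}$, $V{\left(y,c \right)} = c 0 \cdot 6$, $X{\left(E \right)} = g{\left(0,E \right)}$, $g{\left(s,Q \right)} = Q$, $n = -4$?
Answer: $\frac{8}{9143} \approx 0.00087499$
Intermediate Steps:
$X{\left(E \right)} = E$
$V{\left(y,c \right)} = 0$ ($V{\left(y,c \right)} = 0 \cdot 6 = 0$)
$Z = 16$ ($Z = \left(0 - 4\right)^{2} = \left(-4\right)^{2} = 16$)
$u{\left(t \right)} = 16 + t$ ($u{\left(t \right)} = t + 16 = 16 + t$)
$\frac{u{\left(\left(n + 8\right)^{2} \right)}}{36572} = \frac{16 + \left(-4 + 8\right)^{2}}{36572} = \left(16 + 4^{2}\right) \frac{1}{36572} = \left(16 + 16\right) \frac{1}{36572} = 32 \cdot \frac{1}{36572} = \frac{8}{9143}$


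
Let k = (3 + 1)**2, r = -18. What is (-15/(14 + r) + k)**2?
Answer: 6241/16 ≈ 390.06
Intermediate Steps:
k = 16 (k = 4**2 = 16)
(-15/(14 + r) + k)**2 = (-15/(14 - 18) + 16)**2 = (-15/(-4) + 16)**2 = (-1/4*(-15) + 16)**2 = (15/4 + 16)**2 = (79/4)**2 = 6241/16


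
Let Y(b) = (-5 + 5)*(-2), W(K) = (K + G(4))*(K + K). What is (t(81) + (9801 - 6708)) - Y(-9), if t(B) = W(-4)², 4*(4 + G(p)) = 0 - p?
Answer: 8277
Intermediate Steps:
G(p) = -4 - p/4 (G(p) = -4 + (0 - p)/4 = -4 + (-p)/4 = -4 - p/4)
W(K) = 2*K*(-5 + K) (W(K) = (K + (-4 - ¼*4))*(K + K) = (K + (-4 - 1))*(2*K) = (K - 5)*(2*K) = (-5 + K)*(2*K) = 2*K*(-5 + K))
Y(b) = 0 (Y(b) = 0*(-2) = 0)
t(B) = 5184 (t(B) = (2*(-4)*(-5 - 4))² = (2*(-4)*(-9))² = 72² = 5184)
(t(81) + (9801 - 6708)) - Y(-9) = (5184 + (9801 - 6708)) - 1*0 = (5184 + 3093) + 0 = 8277 + 0 = 8277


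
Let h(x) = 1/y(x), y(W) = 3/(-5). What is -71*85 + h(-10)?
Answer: -18110/3 ≈ -6036.7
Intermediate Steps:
y(W) = -⅗ (y(W) = 3*(-⅕) = -⅗)
h(x) = -5/3 (h(x) = 1/(-⅗) = -5/3)
-71*85 + h(-10) = -71*85 - 5/3 = -6035 - 5/3 = -18110/3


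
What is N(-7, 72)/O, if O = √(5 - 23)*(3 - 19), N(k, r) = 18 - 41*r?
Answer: -489*I*√2/16 ≈ -43.222*I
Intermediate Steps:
O = -48*I*√2 (O = √(-18)*(-16) = (3*I*√2)*(-16) = -48*I*√2 ≈ -67.882*I)
N(-7, 72)/O = (18 - 41*72)/((-48*I*√2)) = (18 - 2952)*(I*√2/96) = -489*I*√2/16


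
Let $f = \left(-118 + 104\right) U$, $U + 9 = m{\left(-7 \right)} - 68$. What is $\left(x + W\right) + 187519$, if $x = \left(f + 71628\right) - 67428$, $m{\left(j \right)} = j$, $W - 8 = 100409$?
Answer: $293312$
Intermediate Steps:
$W = 100417$ ($W = 8 + 100409 = 100417$)
$U = -84$ ($U = -9 - 75 = -84$)
$f = 1176$ ($f = \left(-118 + 104\right) \left(-84\right) = \left(-14\right) \left(-84\right) = 1176$)
$x = 5376$ ($x = \left(1176 + 71628\right) - 67428 = 72804 - 67428 = 5376$)
$\left(x + W\right) + 187519 = \left(5376 + 100417\right) + 187519 = 105793 + 187519 = 293312$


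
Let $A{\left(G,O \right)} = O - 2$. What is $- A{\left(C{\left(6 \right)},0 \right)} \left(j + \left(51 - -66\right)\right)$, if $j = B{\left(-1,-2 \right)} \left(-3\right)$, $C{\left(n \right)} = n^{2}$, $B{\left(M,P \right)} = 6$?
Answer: $198$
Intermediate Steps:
$A{\left(G,O \right)} = -2 + O$
$j = -18$ ($j = 6 \left(-3\right) = -18$)
$- A{\left(C{\left(6 \right)},0 \right)} \left(j + \left(51 - -66\right)\right) = - \left(-2 + 0\right) \left(-18 + \left(51 - -66\right)\right) = - \left(-2\right) \left(-18 + \left(51 + 66\right)\right) = - \left(-2\right) \left(-18 + 117\right) = - \left(-2\right) 99 = \left(-1\right) \left(-198\right) = 198$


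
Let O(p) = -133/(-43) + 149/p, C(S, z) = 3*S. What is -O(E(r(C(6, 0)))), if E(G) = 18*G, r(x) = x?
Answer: -49499/13932 ≈ -3.5529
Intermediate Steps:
O(p) = 133/43 + 149/p (O(p) = -133*(-1/43) + 149/p = 133/43 + 149/p)
-O(E(r(C(6, 0)))) = -(133/43 + 149/((18*(3*6)))) = -(133/43 + 149/((18*18))) = -(133/43 + 149/324) = -1*49499/13932 = -49499/13932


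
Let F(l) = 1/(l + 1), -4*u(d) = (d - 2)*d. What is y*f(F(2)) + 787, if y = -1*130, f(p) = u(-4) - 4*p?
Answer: 5221/3 ≈ 1740.3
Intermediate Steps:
u(d) = -d*(-2 + d)/4 (u(d) = -(d - 2)*d/4 = -(-2 + d)*d/4 = -d*(-2 + d)/4)
F(l) = 1/(1 + l)
f(p) = -6 - 4*p (f(p) = (¼)*(-4)*(2 - 1*(-4)) - 4*p = (¼)*(-4)*(2 + 4) - 4*p = (¼)*(-4)*6 - 4*p = -6 - 4*p)
y = -130
y*f(F(2)) + 787 = -130*(-6 - 4/(1 + 2)) + 787 = -130*(-6 - 4/3) + 787 = -130*(-22/3) + 787 = 2860/3 + 787 = 5221/3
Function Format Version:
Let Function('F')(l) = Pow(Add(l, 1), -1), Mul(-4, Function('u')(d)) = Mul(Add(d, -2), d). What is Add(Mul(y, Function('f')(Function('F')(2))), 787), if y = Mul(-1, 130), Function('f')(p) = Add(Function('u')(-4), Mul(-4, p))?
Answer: Rational(5221, 3) ≈ 1740.3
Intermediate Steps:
Function('u')(d) = Mul(Rational(-1, 4), d, Add(-2, d)) (Function('u')(d) = Mul(Rational(-1, 4), Mul(Add(d, -2), d)) = Mul(Rational(-1, 4), Mul(Add(-2, d), d)) = Mul(Rational(-1, 4), Mul(d, Add(-2, d))) = Mul(Rational(-1, 4), d, Add(-2, d)))
Function('F')(l) = Pow(Add(1, l), -1)
Function('f')(p) = Add(-6, Mul(-4, p)) (Function('f')(p) = Add(Mul(Rational(1, 4), -4, Add(2, Mul(-1, -4))), Mul(-4, p)) = Add(Mul(Rational(1, 4), -4, Add(2, 4)), Mul(-4, p)) = Add(Mul(Rational(1, 4), -4, 6), Mul(-4, p)) = Add(-6, Mul(-4, p)))
y = -130
Add(Mul(y, Function('f')(Function('F')(2))), 787) = Add(Mul(-130, Add(-6, Mul(-4, Pow(Add(1, 2), -1)))), 787) = Add(Mul(-130, Add(-6, Mul(-4, Pow(3, -1)))), 787) = Add(Mul(-130, Add(-6, Mul(-4, Rational(1, 3)))), 787) = Add(Mul(-130, Add(-6, Rational(-4, 3))), 787) = Add(Mul(-130, Rational(-22, 3)), 787) = Add(Rational(2860, 3), 787) = Rational(5221, 3)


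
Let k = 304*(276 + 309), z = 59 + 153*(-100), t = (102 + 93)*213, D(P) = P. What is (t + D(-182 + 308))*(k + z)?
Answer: 6774036939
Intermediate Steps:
t = 41535 (t = 195*213 = 41535)
z = -15241 (z = 59 - 15300 = -15241)
k = 177840 (k = 304*585 = 177840)
(t + D(-182 + 308))*(k + z) = (41535 + (-182 + 308))*(177840 - 15241) = (41535 + 126)*162599 = 41661*162599 = 6774036939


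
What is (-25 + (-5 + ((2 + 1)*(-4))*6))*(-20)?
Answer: 2040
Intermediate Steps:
(-25 + (-5 + ((2 + 1)*(-4))*6))*(-20) = (-25 + (-5 + (3*(-4))*6))*(-20) = (-25 + (-5 - 12*6))*(-20) = (-25 + (-5 - 72))*(-20) = (-25 - 77)*(-20) = -102*(-20) = 2040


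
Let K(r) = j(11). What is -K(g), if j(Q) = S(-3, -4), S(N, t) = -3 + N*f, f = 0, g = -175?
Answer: 3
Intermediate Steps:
S(N, t) = -3 (S(N, t) = -3 + N*0 = -3 + 0 = -3)
j(Q) = -3
K(r) = -3
-K(g) = -1*(-3) = 3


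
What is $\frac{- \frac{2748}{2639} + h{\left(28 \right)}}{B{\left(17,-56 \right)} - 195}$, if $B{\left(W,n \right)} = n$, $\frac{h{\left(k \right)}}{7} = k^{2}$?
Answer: $- \frac{14480084}{662389} \approx -21.86$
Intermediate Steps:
$h{\left(k \right)} = 7 k^{2}$
$\frac{- \frac{2748}{2639} + h{\left(28 \right)}}{B{\left(17,-56 \right)} - 195} = \frac{- \frac{2748}{2639} + 7 \cdot 28^{2}}{-56 - 195} = \frac{\left(-2748\right) \frac{1}{2639} + 7 \cdot 784}{-251} = \left(- \frac{2748}{2639} + 5488\right) \left(- \frac{1}{251}\right) = \frac{14480084}{2639} \left(- \frac{1}{251}\right) = - \frac{14480084}{662389}$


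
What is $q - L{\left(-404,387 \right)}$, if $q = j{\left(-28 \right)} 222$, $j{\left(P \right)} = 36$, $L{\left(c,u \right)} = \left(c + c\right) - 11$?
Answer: $8811$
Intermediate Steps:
$L{\left(c,u \right)} = -11 + 2 c$ ($L{\left(c,u \right)} = 2 c - 11 = -11 + 2 c$)
$q = 7992$ ($q = 36 \cdot 222 = 7992$)
$q - L{\left(-404,387 \right)} = 7992 - \left(-11 + 2 \left(-404\right)\right) = 7992 - \left(-11 - 808\right) = 7992 - -819 = 7992 + 819 = 8811$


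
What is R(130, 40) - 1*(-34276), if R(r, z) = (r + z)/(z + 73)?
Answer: 3873358/113 ≈ 34278.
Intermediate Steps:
R(r, z) = (r + z)/(73 + z)
R(130, 40) - 1*(-34276) = (130 + 40)/(73 + 40) - 1*(-34276) = 170/113 + 34276 = 3873358/113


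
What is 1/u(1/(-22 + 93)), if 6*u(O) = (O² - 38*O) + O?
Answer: -15123/1313 ≈ -11.518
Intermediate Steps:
u(O) = -37*O/6 + O²/6 (u(O) = ((O² - 38*O) + O)/6 = (O² - 37*O)/6 = -37*O/6 + O²/6)
1/u(1/(-22 + 93)) = 1/((-37 + 1/(-22 + 93))/(6*(-22 + 93))) = 1/((⅙)*(-37 + 1/71)/71) = 1/((⅙)*(1/71)*(-37 + 1/71)) = 1/((⅙)*(1/71)*(-2626/71)) = 1/(-1313/15123) = -15123/1313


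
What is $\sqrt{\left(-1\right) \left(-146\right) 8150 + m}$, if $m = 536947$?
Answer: $\sqrt{1726847} \approx 1314.1$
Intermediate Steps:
$\sqrt{\left(-1\right) \left(-146\right) 8150 + m} = \sqrt{\left(-1\right) \left(-146\right) 8150 + 536947} = \sqrt{146 \cdot 8150 + 536947} = \sqrt{1189900 + 536947} = \sqrt{1726847}$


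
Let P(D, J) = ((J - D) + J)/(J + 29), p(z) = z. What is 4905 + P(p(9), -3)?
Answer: 127515/26 ≈ 4904.4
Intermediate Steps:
P(D, J) = (-D + 2*J)/(29 + J)
4905 + P(p(9), -3) = 4905 + (-1*9 + 2*(-3))/(29 - 3) = 4905 + (-9 - 6)/26 = 4905 + (1/26)*(-15) = 4905 - 15/26 = 127515/26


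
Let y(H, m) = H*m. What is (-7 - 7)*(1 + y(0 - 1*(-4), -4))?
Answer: 210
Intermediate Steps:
(-7 - 7)*(1 + y(0 - 1*(-4), -4)) = (-7 - 7)*(1 + (0 - 1*(-4))*(-4)) = -14*(1 + (0 + 4)*(-4)) = -14*(1 + 4*(-4)) = -14*(1 - 16) = -14*(-15) = 210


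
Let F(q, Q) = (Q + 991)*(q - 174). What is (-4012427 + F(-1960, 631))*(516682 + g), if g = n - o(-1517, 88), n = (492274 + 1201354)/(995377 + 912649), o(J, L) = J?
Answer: -3694805882221458775/954013 ≈ -3.8729e+12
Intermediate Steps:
F(q, Q) = (-174 + q)*(991 + Q) (F(q, Q) = (991 + Q)*(-174 + q) = (-174 + q)*(991 + Q))
n = 846814/954013 (n = 1693628/1908026 = 1693628*(1/1908026) = 846814/954013 ≈ 0.88763)
g = 1448084535/954013 (g = 846814/954013 - 1*(-1517) = 846814/954013 + 1517 = 1448084535/954013 ≈ 1517.9)
(-4012427 + F(-1960, 631))*(516682 + g) = (-4012427 + (-172434 - 174*631 + 991*(-1960) + 631*(-1960)))*(516682 + 1448084535/954013) = (-4012427 + (-172434 - 109794 - 1942360 - 1236760))*(494369429401/954013) = (-4012427 - 3461348)*(494369429401/954013) = -7473775*494369429401/954013 = -3694805882221458775/954013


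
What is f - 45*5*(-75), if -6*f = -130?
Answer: 50690/3 ≈ 16897.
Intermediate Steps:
f = 65/3 (f = -1/6*(-130) = 65/3 ≈ 21.667)
f - 45*5*(-75) = 65/3 - 45*5*(-75) = 65/3 - 225*(-75) = 65/3 + 16875 = 50690/3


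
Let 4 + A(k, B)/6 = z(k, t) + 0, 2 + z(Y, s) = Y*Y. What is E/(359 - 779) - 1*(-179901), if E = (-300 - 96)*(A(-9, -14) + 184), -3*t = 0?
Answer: 6317457/35 ≈ 1.8050e+5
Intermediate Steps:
t = 0 (t = -⅓*0 = 0)
z(Y, s) = -2 + Y² (z(Y, s) = -2 + Y*Y = -2 + Y²)
A(k, B) = -36 + 6*k² (A(k, B) = -24 + 6*((-2 + k²) + 0) = -24 + 6*(-2 + k²) = -24 + (-12 + 6*k²) = -36 + 6*k²)
E = -251064 (E = (-300 - 96)*((-36 + 6*(-9)²) + 184) = -396*((-36 + 6*81) + 184) = -396*((-36 + 486) + 184) = -396*(450 + 184) = -396*634 = -251064)
E/(359 - 779) - 1*(-179901) = -251064/(359 - 779) - 1*(-179901) = -251064/(-420) + 179901 = -1/420*(-251064) + 179901 = 20922/35 + 179901 = 6317457/35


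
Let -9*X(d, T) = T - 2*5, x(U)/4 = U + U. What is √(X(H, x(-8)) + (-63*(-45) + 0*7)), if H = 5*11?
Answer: √25589/3 ≈ 53.322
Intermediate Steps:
x(U) = 8*U (x(U) = 4*(U + U) = 4*(2*U) = 8*U)
H = 55
X(d, T) = 10/9 - T/9 (X(d, T) = -(T - 2*5)/9 = -(T - 10)/9 = -(-10 + T)/9 = 10/9 - T/9)
√(X(H, x(-8)) + (-63*(-45) + 0*7)) = √((10/9 - 8*(-8)/9) + (-63*(-45) + 0*7)) = √((10/9 - ⅑*(-64)) + (2835 + 0)) = √((10/9 + 64/9) + 2835) = √(74/9 + 2835) = √(25589/9) = √25589/3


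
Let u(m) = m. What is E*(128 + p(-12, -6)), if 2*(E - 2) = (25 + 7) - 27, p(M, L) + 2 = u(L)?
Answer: 540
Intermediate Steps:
p(M, L) = -2 + L
E = 9/2 (E = 2 + ((25 + 7) - 27)/2 = 2 + (32 - 27)/2 = 2 + (½)*5 = 2 + 5/2 = 9/2 ≈ 4.5000)
E*(128 + p(-12, -6)) = 9*(128 + (-2 - 6))/2 = 9*(128 - 8)/2 = (9/2)*120 = 540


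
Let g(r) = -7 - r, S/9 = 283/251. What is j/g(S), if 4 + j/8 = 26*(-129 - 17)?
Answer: 476900/269 ≈ 1772.9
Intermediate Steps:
S = 2547/251 (S = 9*(283/251) = 2547/251 ≈ 10.147)
j = -30400 (j = -32 + 8*(26*(-129 - 17)) = -32 + 8*(26*(-146)) = -32 + 8*(-3796) = -32 - 30368 = -30400)
j/g(S) = -30400/(-7 - 1*2547/251) = -30400/(-7 - 2547/251) = -30400/(-4304/251) = -30400*(-251/4304) = 476900/269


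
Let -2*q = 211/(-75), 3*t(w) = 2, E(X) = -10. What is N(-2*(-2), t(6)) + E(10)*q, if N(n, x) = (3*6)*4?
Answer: 869/15 ≈ 57.933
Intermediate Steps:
t(w) = 2/3 (t(w) = (1/3)*2 = 2/3)
N(n, x) = 72 (N(n, x) = 18*4 = 72)
q = 211/150 (q = -211/(2*(-75)) = -211*(-1)/(2*75) = -1/2*(-211/75) = 211/150 ≈ 1.4067)
N(-2*(-2), t(6)) + E(10)*q = 72 - 10*211/150 = 72 - 211/15 = 869/15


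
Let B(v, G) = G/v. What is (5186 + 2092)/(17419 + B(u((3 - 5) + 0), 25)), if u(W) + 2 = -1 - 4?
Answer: 8491/20318 ≈ 0.41791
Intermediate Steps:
u(W) = -7 (u(W) = -2 + (-1 - 4) = -2 - 5 = -7)
(5186 + 2092)/(17419 + B(u((3 - 5) + 0), 25)) = (5186 + 2092)/(17419 + 25/(-7)) = 7278/(17419 + 25*(-1/7)) = 7278/(17419 - 25/7) = 7278/(121908/7) = 7278*(7/121908) = 8491/20318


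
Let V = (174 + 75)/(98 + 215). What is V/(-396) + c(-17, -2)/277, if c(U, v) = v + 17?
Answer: 596749/11444532 ≈ 0.052143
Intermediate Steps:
c(U, v) = 17 + v
V = 249/313 ≈ 0.79553
V/(-396) + c(-17, -2)/277 = (249/313)/(-396) + (17 - 2)/277 = (249/313)*(-1/396) + 15*(1/277) = -83/41316 + 15/277 = 596749/11444532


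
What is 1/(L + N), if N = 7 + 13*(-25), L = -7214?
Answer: -1/7532 ≈ -0.00013277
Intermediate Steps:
N = -318 (N = 7 - 325 = -318)
1/(L + N) = 1/(-7214 - 318) = 1/(-7532) = -1/7532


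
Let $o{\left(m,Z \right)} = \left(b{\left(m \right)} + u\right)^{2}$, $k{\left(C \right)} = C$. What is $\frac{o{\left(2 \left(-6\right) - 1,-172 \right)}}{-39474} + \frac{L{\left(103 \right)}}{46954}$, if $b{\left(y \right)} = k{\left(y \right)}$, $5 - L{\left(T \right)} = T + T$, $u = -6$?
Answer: $- \frac{365951}{27256797} \approx -0.013426$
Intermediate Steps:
$L{\left(T \right)} = 5 - 2 T$ ($L{\left(T \right)} = 5 - \left(T + T\right) = 5 - 2 T$)
$b{\left(y \right)} = y$
$o{\left(m,Z \right)} = \left(-6 + m\right)^{2}$ ($o{\left(m,Z \right)} = \left(m - 6\right)^{2} = \left(-6 + m\right)^{2}$)
$\frac{o{\left(2 \left(-6\right) - 1,-172 \right)}}{-39474} + \frac{L{\left(103 \right)}}{46954} = \frac{\left(-6 + \left(2 \left(-6\right) - 1\right)\right)^{2}}{-39474} + \frac{5 - 206}{46954} = \left(-6 - 13\right)^{2} \left(- \frac{1}{39474}\right) + \left(5 - 206\right) \frac{1}{46954} = \left(-6 - 13\right)^{2} \left(- \frac{1}{39474}\right) - \frac{201}{46954} = \left(-19\right)^{2} \left(- \frac{1}{39474}\right) - \frac{201}{46954} = 361 \left(- \frac{1}{39474}\right) - \frac{201}{46954} = - \frac{361}{39474} - \frac{201}{46954} = - \frac{365951}{27256797}$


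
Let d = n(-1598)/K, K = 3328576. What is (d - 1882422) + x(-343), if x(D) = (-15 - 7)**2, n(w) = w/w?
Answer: -6264173660287/3328576 ≈ -1.8819e+6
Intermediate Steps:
n(w) = 1
x(D) = 484 (x(D) = (-22)**2 = 484)
d = 1/3328576 ≈ 3.0043e-7
(d - 1882422) + x(-343) = (1/3328576 - 1882422) + 484 = -6265784691071/3328576 + 484 = -6264173660287/3328576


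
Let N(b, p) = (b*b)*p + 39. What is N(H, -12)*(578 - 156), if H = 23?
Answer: -2662398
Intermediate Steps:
N(b, p) = 39 + p*b² (N(b, p) = b²*p + 39 = p*b² + 39 = 39 + p*b²)
N(H, -12)*(578 - 156) = (39 - 12*23²)*(578 - 156) = (39 - 12*529)*422 = (39 - 6348)*422 = -6309*422 = -2662398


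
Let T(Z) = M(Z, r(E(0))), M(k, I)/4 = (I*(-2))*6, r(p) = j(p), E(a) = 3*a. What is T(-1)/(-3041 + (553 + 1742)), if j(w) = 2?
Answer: 48/373 ≈ 0.12869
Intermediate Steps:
r(p) = 2
M(k, I) = -48*I (M(k, I) = 4*((I*(-2))*6) = 4*(-2*I*6) = 4*(-12*I) = -48*I)
T(Z) = -96 (T(Z) = -48*2 = -96)
T(-1)/(-3041 + (553 + 1742)) = -96/(-3041 + (553 + 1742)) = -96/(-3041 + 2295) = -96/(-746) = -96*(-1/746) = 48/373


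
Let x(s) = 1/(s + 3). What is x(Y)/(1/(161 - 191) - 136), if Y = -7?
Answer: 15/8162 ≈ 0.0018378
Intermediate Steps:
x(s) = 1/(3 + s)
x(Y)/(1/(161 - 191) - 136) = 1/((1/(161 - 191) - 136)*(3 - 7)) = 1/(1/(-30) - 136*(-4)) = -1/4/(-1/30 - 136) = -1/4/(-4081/30) = -30/4081*(-1/4) = 15/8162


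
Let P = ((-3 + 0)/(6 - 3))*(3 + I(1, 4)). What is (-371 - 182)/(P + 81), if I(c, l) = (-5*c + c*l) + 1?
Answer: -553/78 ≈ -7.0897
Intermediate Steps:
I(c, l) = 1 - 5*c + c*l
P = -3 (P = ((-3 + 0)/(6 - 3))*(3 + (1 - 5*1 + 1*4)) = (-3/3)*(3 + (1 - 5 + 4)) = (-3*⅓)*(3 + 0) = -1*3 = -3)
(-371 - 182)/(P + 81) = (-371 - 182)/(-3 + 81) = -553/78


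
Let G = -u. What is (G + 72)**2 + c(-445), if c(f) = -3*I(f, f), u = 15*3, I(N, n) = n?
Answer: 2064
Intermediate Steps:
u = 45
G = -45 (G = -1*45 = -45)
c(f) = -3*f
(G + 72)**2 + c(-445) = (-45 + 72)**2 - 3*(-445) = 27**2 + 1335 = 729 + 1335 = 2064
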